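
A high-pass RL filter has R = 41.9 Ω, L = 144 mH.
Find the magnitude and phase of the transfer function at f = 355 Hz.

Step 1 — Angular frequency: ω = 2π·355 = 2231 rad/s.
Step 2 — Transfer function: H(jω) = jωL/(R + jωL).
Step 3 — Numerator jωL = j·321.2; denominator R + jωL = 41.9 + j321.2.
Step 4 — H = 0.9833 + j0.1283.
Step 5 — Magnitude: |H| = 0.9916 (-0.1 dB); phase: φ = 7.4°.

|H| = 0.9916 (-0.1 dB), φ = 7.4°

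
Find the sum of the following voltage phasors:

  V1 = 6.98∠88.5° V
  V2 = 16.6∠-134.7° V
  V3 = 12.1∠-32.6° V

Step 1 — Convert each phasor to rectangular form:
  V1 = 6.98·(cos(88.5°) + j·sin(88.5°)) = 0.1827 + j6.978 V
  V2 = 16.6·(cos(-134.7°) + j·sin(-134.7°)) = -11.68 - j11.8 V
  V3 = 12.1·(cos(-32.6°) + j·sin(-32.6°)) = 10.19 - j6.519 V
Step 2 — Sum components: V_total = -1.3 - j11.34 V.
Step 3 — Convert to polar: |V_total| = 11.42 V, ∠V_total = -96.5°.

V_total = 11.42∠-96.5° V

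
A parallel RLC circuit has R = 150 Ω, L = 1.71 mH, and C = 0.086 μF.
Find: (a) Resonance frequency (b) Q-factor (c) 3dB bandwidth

Step 1 — Resonance: ω₀ = 1/√(LC) = 1/√(0.00171·8.6e-08) = 8.246e+04 rad/s.
Step 2 — f₀ = ω₀/(2π) = 1.312e+04 Hz.
Step 3 — Parallel Q: Q = R/(ω₀L) = 150/(8.246e+04·0.00171) = 1.064.
Step 4 — Bandwidth: Δω = ω₀/Q = 7.752e+04 rad/s; BW = Δω/(2π) = 1.234e+04 Hz.

(a) f₀ = 1.312e+04 Hz  (b) Q = 1.064  (c) BW = 1.234e+04 Hz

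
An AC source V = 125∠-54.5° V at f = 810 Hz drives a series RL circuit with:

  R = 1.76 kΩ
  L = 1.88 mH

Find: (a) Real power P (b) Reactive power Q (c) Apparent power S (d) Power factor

Step 1 — Angular frequency: ω = 2π·f = 2π·810 = 5089 rad/s.
Step 2 — Component impedances:
  R: Z = R = 1760 Ω
  L: Z = jωL = j·5089·0.00188 = 0 + j9.568 Ω
Step 3 — Series combination: Z_total = R + L = 1760 + j9.568 Ω = 1760∠0.3° Ω.
Step 4 — Source phasor: V = 125∠-54.5° V = 72.59 - j101.8 V.
Step 5 — Current: I = V / Z = 0.04093 - j0.05804 A = 0.07102∠-54.8° A.
Step 6 — Complex power: S = V·I* = 8.878 + j0.04826 VA.
Step 7 — Real power: P = Re(S) = 8.878 W.
Step 8 — Reactive power: Q = Im(S) = 0.04826 VAR.
Step 9 — Apparent power: |S| = 8.878 VA.
Step 10 — Power factor: PF = P/|S| = 1 (lagging).

(a) P = 8.878 W  (b) Q = 0.04826 VAR  (c) S = 8.878 VA  (d) PF = 1 (lagging)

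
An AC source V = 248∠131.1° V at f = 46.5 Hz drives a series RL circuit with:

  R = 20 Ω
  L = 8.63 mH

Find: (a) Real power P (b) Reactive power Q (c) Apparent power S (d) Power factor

Step 1 — Angular frequency: ω = 2π·f = 2π·46.5 = 292.2 rad/s.
Step 2 — Component impedances:
  R: Z = R = 20 Ω
  L: Z = jωL = j·292.2·0.00863 = 0 + j2.521 Ω
Step 3 — Series combination: Z_total = R + L = 20 + j2.521 Ω = 20.16∠7.2° Ω.
Step 4 — Source phasor: V = 248∠131.1° V = -163 + j186.9 V.
Step 5 — Current: I = V / Z = -6.864 + j10.21 A = 12.3∠123.9° A.
Step 6 — Complex power: S = V·I* = 3027 + j381.6 VA.
Step 7 — Real power: P = Re(S) = 3027 W.
Step 8 — Reactive power: Q = Im(S) = 381.6 VAR.
Step 9 — Apparent power: |S| = 3051 VA.
Step 10 — Power factor: PF = P/|S| = 0.9921 (lagging).

(a) P = 3027 W  (b) Q = 381.6 VAR  (c) S = 3051 VA  (d) PF = 0.9921 (lagging)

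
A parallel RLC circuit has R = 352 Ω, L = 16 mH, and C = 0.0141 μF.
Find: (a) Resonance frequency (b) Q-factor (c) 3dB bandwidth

Step 1 — Resonance: ω₀ = 1/√(LC) = 1/√(0.016·1.41e-08) = 6.658e+04 rad/s.
Step 2 — f₀ = ω₀/(2π) = 1.06e+04 Hz.
Step 3 — Parallel Q: Q = R/(ω₀L) = 352/(6.658e+04·0.016) = 0.3304.
Step 4 — Bandwidth: Δω = ω₀/Q = 2.015e+05 rad/s; BW = Δω/(2π) = 3.207e+04 Hz.

(a) f₀ = 1.06e+04 Hz  (b) Q = 0.3304  (c) BW = 3.207e+04 Hz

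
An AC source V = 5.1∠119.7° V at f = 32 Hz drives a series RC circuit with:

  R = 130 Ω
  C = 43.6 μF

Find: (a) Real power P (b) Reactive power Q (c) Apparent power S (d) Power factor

Step 1 — Angular frequency: ω = 2π·f = 2π·32 = 201.1 rad/s.
Step 2 — Component impedances:
  R: Z = R = 130 Ω
  C: Z = 1/(jωC) = -j/(ω·C) = 0 - j114.1 Ω
Step 3 — Series combination: Z_total = R + C = 130 - j114.1 Ω = 173∠-41.3° Ω.
Step 4 — Source phasor: V = 5.1∠119.7° V = -2.527 + j4.43 V.
Step 5 — Current: I = V / Z = -0.02788 + j0.009617 A = 0.02949∠161.0° A.
Step 6 — Complex power: S = V·I* = 0.113 - j0.09919 VA.
Step 7 — Real power: P = Re(S) = 0.113 W.
Step 8 — Reactive power: Q = Im(S) = -0.09919 VAR.
Step 9 — Apparent power: |S| = 0.1504 VA.
Step 10 — Power factor: PF = P/|S| = 0.7516 (leading).

(a) P = 0.113 W  (b) Q = -0.09919 VAR  (c) S = 0.1504 VA  (d) PF = 0.7516 (leading)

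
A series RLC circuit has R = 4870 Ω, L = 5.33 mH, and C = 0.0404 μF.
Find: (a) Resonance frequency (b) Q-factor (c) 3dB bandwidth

Step 1 — Resonance: ω₀ = 1/√(LC) = 1/√(0.00533·4.04e-08) = 6.815e+04 rad/s.
Step 2 — f₀ = ω₀/(2π) = 1.085e+04 Hz.
Step 3 — Series Q: Q = ω₀L/R = 6.815e+04·0.00533/4870 = 0.07458.
Step 4 — Bandwidth: Δω = ω₀/Q = 9.137e+05 rad/s; BW = Δω/(2π) = 1.454e+05 Hz.

(a) f₀ = 1.085e+04 Hz  (b) Q = 0.07458  (c) BW = 1.454e+05 Hz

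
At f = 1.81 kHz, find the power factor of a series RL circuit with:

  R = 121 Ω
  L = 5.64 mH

Step 1 — Angular frequency: ω = 2π·f = 2π·1810 = 1.137e+04 rad/s.
Step 2 — Component impedances:
  R: Z = R = 121 Ω
  L: Z = jωL = j·1.137e+04·0.00564 = 0 + j64.14 Ω
Step 3 — Series combination: Z_total = R + L = 121 + j64.14 Ω = 136.9∠27.9° Ω.
Step 4 — Power factor: PF = cos(φ) = Re(Z)/|Z| = 121/136.95 = 0.8835.
Step 5 — Type: Im(Z) = 64.14 ⇒ lagging (phase φ = 27.9°).

PF = 0.8835 (lagging, φ = 27.9°)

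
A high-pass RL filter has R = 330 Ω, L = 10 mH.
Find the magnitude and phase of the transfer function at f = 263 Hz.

Step 1 — Angular frequency: ω = 2π·263 = 1652 rad/s.
Step 2 — Transfer function: H(jω) = jωL/(R + jωL).
Step 3 — Numerator jωL = j·16.52; denominator R + jωL = 330 + j16.52.
Step 4 — H = 0.002501 + j0.04995.
Step 5 — Magnitude: |H| = 0.05001 (-26.0 dB); phase: φ = 87.1°.

|H| = 0.05001 (-26.0 dB), φ = 87.1°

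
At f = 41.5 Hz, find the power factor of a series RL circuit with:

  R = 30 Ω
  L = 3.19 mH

Step 1 — Angular frequency: ω = 2π·f = 2π·41.5 = 260.8 rad/s.
Step 2 — Component impedances:
  R: Z = R = 30 Ω
  L: Z = jωL = j·260.8·0.00319 = 0 + j0.8318 Ω
Step 3 — Series combination: Z_total = R + L = 30 + j0.8318 Ω = 30.01∠1.6° Ω.
Step 4 — Power factor: PF = cos(φ) = Re(Z)/|Z| = 30/30.012 = 0.9996.
Step 5 — Type: Im(Z) = 0.8318 ⇒ lagging (phase φ = 1.6°).

PF = 0.9996 (lagging, φ = 1.6°)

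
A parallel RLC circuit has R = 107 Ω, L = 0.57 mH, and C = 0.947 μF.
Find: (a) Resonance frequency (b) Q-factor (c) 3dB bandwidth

Step 1 — Resonance: ω₀ = 1/√(LC) = 1/√(0.00057·9.47e-07) = 4.304e+04 rad/s.
Step 2 — f₀ = ω₀/(2π) = 6850 Hz.
Step 3 — Parallel Q: Q = R/(ω₀L) = 107/(4.304e+04·0.00057) = 4.361.
Step 4 — Bandwidth: Δω = ω₀/Q = 9869 rad/s; BW = Δω/(2π) = 1571 Hz.

(a) f₀ = 6850 Hz  (b) Q = 4.361  (c) BW = 1571 Hz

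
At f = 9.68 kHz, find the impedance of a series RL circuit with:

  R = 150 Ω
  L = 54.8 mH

Step 1 — Angular frequency: ω = 2π·f = 2π·9680 = 6.082e+04 rad/s.
Step 2 — Component impedances:
  R: Z = R = 150 Ω
  L: Z = jωL = j·6.082e+04·0.0548 = 0 + j3333 Ω
Step 3 — Series combination: Z_total = R + L = 150 + j3333 Ω = 3336∠87.4° Ω.

Z = 150 + j3333 Ω = 3336∠87.4° Ω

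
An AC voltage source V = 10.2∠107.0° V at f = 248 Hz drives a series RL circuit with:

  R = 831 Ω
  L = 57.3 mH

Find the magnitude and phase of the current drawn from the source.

Step 1 — Angular frequency: ω = 2π·f = 2π·248 = 1558 rad/s.
Step 2 — Component impedances:
  R: Z = R = 831 Ω
  L: Z = jωL = j·1558·0.0573 = 0 + j89.29 Ω
Step 3 — Series combination: Z_total = R + L = 831 + j89.29 Ω = 835.8∠6.1° Ω.
Step 4 — Source phasor: V = 10.2∠107.0° V = -2.982 + j9.754 V.
Step 5 — Ohm's law: I = V / Z_total = (-2.982 + j9.754) / (831 + j89.29) = -0.002301 + j0.01199 A.
Step 6 — Convert to polar: |I| = 0.0122 A, ∠I = 100.9°.

I = 0.0122∠100.9° A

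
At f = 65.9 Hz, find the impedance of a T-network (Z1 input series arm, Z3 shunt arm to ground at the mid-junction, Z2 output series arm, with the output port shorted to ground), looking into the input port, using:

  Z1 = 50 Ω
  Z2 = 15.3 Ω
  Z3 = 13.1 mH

Step 1 — Angular frequency: ω = 2π·f = 2π·65.9 = 414.1 rad/s.
Step 2 — Component impedances:
  Z1: Z = R = 50 Ω
  Z2: Z = R = 15.3 Ω
  Z3: Z = jωL = j·414.1·0.0131 = 0 + j5.424 Ω
Step 3 — With the output port shorted to ground, the output series arm Z2 runs from the junction to ground; the shunt arm Z3 also runs from the junction to ground. They appear in parallel: Z3 || Z2 = 1.708 + j4.819 Ω.
Step 4 — Series with input arm Z1: Z_in = Z1 + (Z3 || Z2) = 51.71 + j4.819 Ω = 51.93∠5.3° Ω.

Z = 51.71 + j4.819 Ω = 51.93∠5.3° Ω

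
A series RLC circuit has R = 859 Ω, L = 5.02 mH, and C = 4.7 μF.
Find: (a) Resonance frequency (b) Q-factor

Step 1 — Resonance condition Im(Z)=0 gives ω₀ = 1/√(LC).
Step 2 — ω₀ = 1/√(0.00502·4.7e-06) = 6510 rad/s.
Step 3 — f₀ = ω₀/(2π) = 1036 Hz.
Step 4 — Series Q: Q = ω₀L/R = 6510·0.00502/859 = 0.03805.

(a) f₀ = 1036 Hz  (b) Q = 0.03805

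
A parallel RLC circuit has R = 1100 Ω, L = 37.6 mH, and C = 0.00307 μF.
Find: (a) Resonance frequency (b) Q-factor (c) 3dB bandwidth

Step 1 — Resonance: ω₀ = 1/√(LC) = 1/√(0.0376·3.07e-09) = 9.308e+04 rad/s.
Step 2 — f₀ = ω₀/(2π) = 1.481e+04 Hz.
Step 3 — Parallel Q: Q = R/(ω₀L) = 1100/(9.308e+04·0.0376) = 0.3143.
Step 4 — Bandwidth: Δω = ω₀/Q = 2.961e+05 rad/s; BW = Δω/(2π) = 4.713e+04 Hz.

(a) f₀ = 1.481e+04 Hz  (b) Q = 0.3143  (c) BW = 4.713e+04 Hz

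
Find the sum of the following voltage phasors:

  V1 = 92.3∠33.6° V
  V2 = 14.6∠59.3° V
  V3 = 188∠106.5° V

Step 1 — Convert each phasor to rectangular form:
  V1 = 92.3·(cos(33.6°) + j·sin(33.6°)) = 76.88 + j51.08 V
  V2 = 14.6·(cos(59.3°) + j·sin(59.3°)) = 7.454 + j12.55 V
  V3 = 188·(cos(106.5°) + j·sin(106.5°)) = -53.39 + j180.3 V
Step 2 — Sum components: V_total = 30.94 + j243.9 V.
Step 3 — Convert to polar: |V_total| = 245.8 V, ∠V_total = 82.8°.

V_total = 245.8∠82.8° V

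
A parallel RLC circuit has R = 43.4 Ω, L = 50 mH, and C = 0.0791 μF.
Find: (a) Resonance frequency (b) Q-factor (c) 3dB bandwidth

Step 1 — Resonance: ω₀ = 1/√(LC) = 1/√(0.05·7.91e-08) = 1.59e+04 rad/s.
Step 2 — f₀ = ω₀/(2π) = 2531 Hz.
Step 3 — Parallel Q: Q = R/(ω₀L) = 43.4/(1.59e+04·0.05) = 0.05459.
Step 4 — Bandwidth: Δω = ω₀/Q = 2.913e+05 rad/s; BW = Δω/(2π) = 4.636e+04 Hz.

(a) f₀ = 2531 Hz  (b) Q = 0.05459  (c) BW = 4.636e+04 Hz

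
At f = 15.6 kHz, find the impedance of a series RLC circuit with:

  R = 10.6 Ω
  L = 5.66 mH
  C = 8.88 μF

Step 1 — Angular frequency: ω = 2π·f = 2π·1.56e+04 = 9.802e+04 rad/s.
Step 2 — Component impedances:
  R: Z = R = 10.6 Ω
  L: Z = jωL = j·9.802e+04·0.00566 = 0 + j554.8 Ω
  C: Z = 1/(jωC) = -j/(ω·C) = 0 - j1.149 Ω
Step 3 — Series combination: Z_total = R + L + C = 10.6 + j553.6 Ω = 553.7∠88.9° Ω.

Z = 10.6 + j553.6 Ω = 553.7∠88.9° Ω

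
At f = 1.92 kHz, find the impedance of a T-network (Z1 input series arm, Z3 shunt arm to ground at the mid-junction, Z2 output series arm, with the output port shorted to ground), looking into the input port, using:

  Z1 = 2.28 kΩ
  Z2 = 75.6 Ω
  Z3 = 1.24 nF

Step 1 — Angular frequency: ω = 2π·f = 2π·1920 = 1.206e+04 rad/s.
Step 2 — Component impedances:
  Z1: Z = R = 2280 Ω
  Z2: Z = R = 75.6 Ω
  Z3: Z = 1/(jωC) = -j/(ω·C) = 0 - j6.685e+04 Ω
Step 3 — With the output port shorted to ground, the output series arm Z2 runs from the junction to ground; the shunt arm Z3 also runs from the junction to ground. They appear in parallel: Z3 || Z2 = 75.6 - j0.0855 Ω.
Step 4 — Series with input arm Z1: Z_in = Z1 + (Z3 || Z2) = 2356 - j0.0855 Ω = 2356∠-0.0° Ω.

Z = 2356 - j0.0855 Ω = 2356∠-0.0° Ω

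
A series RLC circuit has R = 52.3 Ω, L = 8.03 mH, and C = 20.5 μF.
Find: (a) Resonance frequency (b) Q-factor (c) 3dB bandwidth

Step 1 — Resonance condition Im(Z)=0 gives ω₀ = 1/√(LC).
Step 2 — ω₀ = 1/√(0.00803·2.05e-05) = 2465 rad/s.
Step 3 — f₀ = ω₀/(2π) = 392.3 Hz.
Step 4 — Series Q: Q = ω₀L/R = 2465·0.00803/52.3 = 0.3784.
Step 5 — 3dB bandwidth: Δω = ω₀/Q = 6513 rad/s; BW = Δω/(2π) = 1037 Hz.

(a) f₀ = 392.3 Hz  (b) Q = 0.3784  (c) BW = 1037 Hz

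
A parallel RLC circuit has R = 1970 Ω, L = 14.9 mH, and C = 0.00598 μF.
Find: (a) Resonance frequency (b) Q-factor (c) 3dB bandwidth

Step 1 — Resonance: ω₀ = 1/√(LC) = 1/√(0.0149·5.98e-09) = 1.059e+05 rad/s.
Step 2 — f₀ = ω₀/(2π) = 1.686e+04 Hz.
Step 3 — Parallel Q: Q = R/(ω₀L) = 1970/(1.059e+05·0.0149) = 1.248.
Step 4 — Bandwidth: Δω = ω₀/Q = 8.489e+04 rad/s; BW = Δω/(2π) = 1.351e+04 Hz.

(a) f₀ = 1.686e+04 Hz  (b) Q = 1.248  (c) BW = 1.351e+04 Hz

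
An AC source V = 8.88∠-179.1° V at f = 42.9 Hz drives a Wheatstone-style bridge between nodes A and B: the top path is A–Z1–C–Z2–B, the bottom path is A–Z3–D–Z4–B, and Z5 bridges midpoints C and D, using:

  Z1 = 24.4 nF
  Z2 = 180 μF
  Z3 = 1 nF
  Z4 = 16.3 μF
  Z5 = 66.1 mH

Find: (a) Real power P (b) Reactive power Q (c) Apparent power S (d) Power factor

Step 1 — Angular frequency: ω = 2π·f = 2π·42.9 = 269.5 rad/s.
Step 2 — Component impedances:
  Z1: Z = 1/(jωC) = -j/(ω·C) = 0 - j1.52e+05 Ω
  Z2: Z = 1/(jωC) = -j/(ω·C) = 0 - j20.61 Ω
  Z3: Z = 1/(jωC) = -j/(ω·C) = 0 - j3.71e+06 Ω
  Z4: Z = 1/(jωC) = -j/(ω·C) = 0 - j227.6 Ω
  Z5: Z = jωL = j·269.5·0.0661 = 0 + j17.82 Ω
Step 3 — Bridge requires nodal analysis (the Z5 bridge couples midpoints C and D, so the two paths cannot be reduced to a simple series/parallel combination). Setting node B to ground and injecting 1 A at node A, the 3-node admittance system at A, C, D solves to V_A = Z_AB = 0 - j1.461e+05 Ω = 1.461e+05∠-90.0° Ω.
Step 4 — Source phasor: V = 8.88∠-179.1° V = -8.879 - j0.1395 V.
Step 5 — Current: I = V / Z = 9.548e-07 - j6.078e-05 A = 6.079e-05∠-89.1° A.
Step 6 — Complex power: S = V·I* = 0 - j0.0005398 VA.
Step 7 — Real power: P = Re(S) = 0 W.
Step 8 — Reactive power: Q = Im(S) = -0.0005398 VAR.
Step 9 — Apparent power: |S| = 0.0005398 VA.
Step 10 — Power factor: PF = P/|S| = 0 (leading).

(a) P = 0 W  (b) Q = -0.0005398 VAR  (c) S = 0.0005398 VA  (d) PF = 0 (leading)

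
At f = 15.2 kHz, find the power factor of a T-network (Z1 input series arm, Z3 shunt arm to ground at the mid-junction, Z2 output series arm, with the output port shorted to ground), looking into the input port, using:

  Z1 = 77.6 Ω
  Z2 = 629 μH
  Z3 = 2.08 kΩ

Step 1 — Angular frequency: ω = 2π·f = 2π·1.52e+04 = 9.55e+04 rad/s.
Step 2 — Component impedances:
  Z1: Z = R = 77.6 Ω
  Z2: Z = jωL = j·9.55e+04·0.000629 = 0 + j60.07 Ω
  Z3: Z = R = 2080 Ω
Step 3 — With the output port shorted to ground, the output series arm Z2 runs from the junction to ground; the shunt arm Z3 also runs from the junction to ground. They appear in parallel: Z3 || Z2 = 1.733 + j60.02 Ω.
Step 4 — Series with input arm Z1: Z_in = Z1 + (Z3 || Z2) = 79.33 + j60.02 Ω = 99.48∠37.1° Ω.
Step 5 — Power factor: PF = cos(φ) = Re(Z)/|Z| = 79.333/99.481 = 0.7975.
Step 6 — Type: Im(Z) = 60.02 ⇒ lagging (phase φ = 37.1°).

PF = 0.7975 (lagging, φ = 37.1°)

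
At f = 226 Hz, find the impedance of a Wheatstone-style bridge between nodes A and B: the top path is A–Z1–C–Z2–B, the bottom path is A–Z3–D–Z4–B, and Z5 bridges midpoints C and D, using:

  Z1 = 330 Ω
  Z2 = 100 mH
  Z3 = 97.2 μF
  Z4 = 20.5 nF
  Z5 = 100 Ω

Step 1 — Angular frequency: ω = 2π·f = 2π·226 = 1420 rad/s.
Step 2 — Component impedances:
  Z1: Z = R = 330 Ω
  Z2: Z = jωL = j·1420·0.1 = 0 + j142 Ω
  Z3: Z = 1/(jωC) = -j/(ω·C) = 0 - j7.245 Ω
  Z4: Z = 1/(jωC) = -j/(ω·C) = 0 - j3.435e+04 Ω
  Z5: Z = R = 100 Ω
Step 3 — Bridge requires nodal analysis (the Z5 bridge couples midpoints C and D, so the two paths cannot be reduced to a simple series/parallel combination). Setting node B to ground and injecting 1 A at node A, the 3-node admittance system at A, C, D solves to V_A = Z_AB = 77.46 + j138.2 Ω = 158.4∠60.7° Ω.

Z = 77.46 + j138.2 Ω = 158.4∠60.7° Ω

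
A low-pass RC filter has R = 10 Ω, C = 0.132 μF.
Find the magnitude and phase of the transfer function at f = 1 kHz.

Step 1 — Angular frequency: ω = 2π·1000 = 6283 rad/s.
Step 2 — Transfer function: H(jω) = 1/(1 + jωRC).
Step 3 — Denominator: 1 + jωRC = 1 + j·6283·10·1.32e-07 = 1 + j0.008294.
Step 4 — H = 0.9999 - j0.008293.
Step 5 — Magnitude: |H| = 1 (-0.0 dB); phase: φ = -0.5°.

|H| = 1 (-0.0 dB), φ = -0.5°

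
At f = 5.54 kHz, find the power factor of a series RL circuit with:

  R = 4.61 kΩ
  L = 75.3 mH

Step 1 — Angular frequency: ω = 2π·f = 2π·5540 = 3.481e+04 rad/s.
Step 2 — Component impedances:
  R: Z = R = 4610 Ω
  L: Z = jωL = j·3.481e+04·0.0753 = 0 + j2621 Ω
Step 3 — Series combination: Z_total = R + L = 4610 + j2621 Ω = 5303∠29.6° Ω.
Step 4 — Power factor: PF = cos(φ) = Re(Z)/|Z| = 4610/5303 = 0.8693.
Step 5 — Type: Im(Z) = 2621 ⇒ lagging (phase φ = 29.6°).

PF = 0.8693 (lagging, φ = 29.6°)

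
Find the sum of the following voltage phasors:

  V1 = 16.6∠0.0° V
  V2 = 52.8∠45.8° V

Step 1 — Convert each phasor to rectangular form:
  V1 = 16.6·(cos(0.0°) + j·sin(0.0°)) = 16.6 V
  V2 = 52.8·(cos(45.8°) + j·sin(45.8°)) = 36.81 + j37.85 V
Step 2 — Sum components: V_total = 53.41 + j37.85 V.
Step 3 — Convert to polar: |V_total| = 65.46 V, ∠V_total = 35.3°.

V_total = 65.46∠35.3° V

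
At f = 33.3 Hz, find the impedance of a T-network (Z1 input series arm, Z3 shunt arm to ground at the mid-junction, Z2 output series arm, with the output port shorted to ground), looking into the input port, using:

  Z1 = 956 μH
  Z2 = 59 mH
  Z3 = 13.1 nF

Step 1 — Angular frequency: ω = 2π·f = 2π·33.3 = 209.2 rad/s.
Step 2 — Component impedances:
  Z1: Z = jωL = j·209.2·0.000956 = 0 + j0.2 Ω
  Z2: Z = jωL = j·209.2·0.059 = 0 + j12.34 Ω
  Z3: Z = 1/(jωC) = -j/(ω·C) = 0 - j3.648e+05 Ω
Step 3 — With the output port shorted to ground, the output series arm Z2 runs from the junction to ground; the shunt arm Z3 also runs from the junction to ground. They appear in parallel: Z3 || Z2 = 0 + j12.34 Ω.
Step 4 — Series with input arm Z1: Z_in = Z1 + (Z3 || Z2) = 0 + j12.55 Ω = 12.55∠90.0° Ω.

Z = 0 + j12.55 Ω = 12.55∠90.0° Ω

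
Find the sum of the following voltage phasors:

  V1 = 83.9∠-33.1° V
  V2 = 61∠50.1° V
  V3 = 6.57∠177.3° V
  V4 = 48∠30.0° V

Step 1 — Convert each phasor to rectangular form:
  V1 = 83.9·(cos(-33.1°) + j·sin(-33.1°)) = 70.28 - j45.82 V
  V2 = 61·(cos(50.1°) + j·sin(50.1°)) = 39.13 + j46.8 V
  V3 = 6.57·(cos(177.3°) + j·sin(177.3°)) = -6.563 + j0.3095 V
  V4 = 48·(cos(30.0°) + j·sin(30.0°)) = 41.57 + j24 V
Step 2 — Sum components: V_total = 144.4 + j25.29 V.
Step 3 — Convert to polar: |V_total| = 146.6 V, ∠V_total = 9.9°.

V_total = 146.6∠9.9° V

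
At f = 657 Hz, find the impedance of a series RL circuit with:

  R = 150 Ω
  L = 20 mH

Step 1 — Angular frequency: ω = 2π·f = 2π·657 = 4128 rad/s.
Step 2 — Component impedances:
  R: Z = R = 150 Ω
  L: Z = jωL = j·4128·0.02 = 0 + j82.56 Ω
Step 3 — Series combination: Z_total = R + L = 150 + j82.56 Ω = 171.2∠28.8° Ω.

Z = 150 + j82.56 Ω = 171.2∠28.8° Ω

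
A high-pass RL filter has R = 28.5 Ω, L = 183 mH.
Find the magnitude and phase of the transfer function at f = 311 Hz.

Step 1 — Angular frequency: ω = 2π·311 = 1954 rad/s.
Step 2 — Transfer function: H(jω) = jωL/(R + jωL).
Step 3 — Numerator jωL = j·357.6; denominator R + jωL = 28.5 + j357.6.
Step 4 — H = 0.9937 + j0.0792.
Step 5 — Magnitude: |H| = 0.9968 (-0.0 dB); phase: φ = 4.6°.

|H| = 0.9968 (-0.0 dB), φ = 4.6°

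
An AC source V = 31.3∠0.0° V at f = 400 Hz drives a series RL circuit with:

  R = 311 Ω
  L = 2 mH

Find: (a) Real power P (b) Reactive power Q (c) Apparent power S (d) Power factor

Step 1 — Angular frequency: ω = 2π·f = 2π·400 = 2513 rad/s.
Step 2 — Component impedances:
  R: Z = R = 311 Ω
  L: Z = jωL = j·2513·0.002 = 0 + j5.027 Ω
Step 3 — Series combination: Z_total = R + L = 311 + j5.027 Ω = 311∠0.9° Ω.
Step 4 — Source phasor: V = 31.3∠0.0° V = 31.3 V.
Step 5 — Current: I = V / Z = 0.1006 - j0.001626 A = 0.1006∠-0.9° A.
Step 6 — Complex power: S = V·I* = 3.149 + j0.0509 VA.
Step 7 — Real power: P = Re(S) = 3.149 W.
Step 8 — Reactive power: Q = Im(S) = 0.0509 VAR.
Step 9 — Apparent power: |S| = 3.15 VA.
Step 10 — Power factor: PF = P/|S| = 0.9999 (lagging).

(a) P = 3.149 W  (b) Q = 0.0509 VAR  (c) S = 3.15 VA  (d) PF = 0.9999 (lagging)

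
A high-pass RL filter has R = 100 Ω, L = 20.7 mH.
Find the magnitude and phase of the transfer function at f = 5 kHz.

Step 1 — Angular frequency: ω = 2π·5000 = 3.142e+04 rad/s.
Step 2 — Transfer function: H(jω) = jωL/(R + jωL).
Step 3 — Numerator jωL = j·650.3; denominator R + jωL = 100 + j650.3.
Step 4 — H = 0.9769 + j0.1502.
Step 5 — Magnitude: |H| = 0.9884 (-0.1 dB); phase: φ = 8.7°.

|H| = 0.9884 (-0.1 dB), φ = 8.7°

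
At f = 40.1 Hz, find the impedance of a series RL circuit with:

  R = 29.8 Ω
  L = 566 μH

Step 1 — Angular frequency: ω = 2π·f = 2π·40.1 = 252 rad/s.
Step 2 — Component impedances:
  R: Z = R = 29.8 Ω
  L: Z = jωL = j·252·0.000566 = 0 + j0.1426 Ω
Step 3 — Series combination: Z_total = R + L = 29.8 + j0.1426 Ω = 29.8∠0.3° Ω.

Z = 29.8 + j0.1426 Ω = 29.8∠0.3° Ω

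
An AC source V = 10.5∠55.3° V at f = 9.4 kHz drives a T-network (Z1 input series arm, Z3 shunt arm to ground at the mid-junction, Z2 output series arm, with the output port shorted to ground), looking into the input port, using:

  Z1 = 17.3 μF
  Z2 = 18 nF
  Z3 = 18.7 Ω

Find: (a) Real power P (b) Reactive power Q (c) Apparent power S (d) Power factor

Step 1 — Angular frequency: ω = 2π·f = 2π·9400 = 5.906e+04 rad/s.
Step 2 — Component impedances:
  Z1: Z = 1/(jωC) = -j/(ω·C) = 0 - j0.9787 Ω
  Z2: Z = 1/(jωC) = -j/(ω·C) = 0 - j940.6 Ω
  Z3: Z = R = 18.7 Ω
Step 3 — With the output port shorted to ground, the output series arm Z2 runs from the junction to ground; the shunt arm Z3 also runs from the junction to ground. They appear in parallel: Z3 || Z2 = 18.69 - j0.3716 Ω.
Step 4 — Series with input arm Z1: Z_in = Z1 + (Z3 || Z2) = 18.69 - j1.35 Ω = 18.74∠-4.1° Ω.
Step 5 — Source phasor: V = 10.5∠55.3° V = 5.977 + j8.633 V.
Step 6 — Current: I = V / Z = 0.2849 + j0.4824 A = 0.5603∠59.4° A.
Step 7 — Complex power: S = V·I* = 5.867 - j0.4238 VA.
Step 8 — Real power: P = Re(S) = 5.867 W.
Step 9 — Reactive power: Q = Im(S) = -0.4238 VAR.
Step 10 — Apparent power: |S| = 5.883 VA.
Step 11 — Power factor: PF = P/|S| = 0.9974 (leading).

(a) P = 5.867 W  (b) Q = -0.4238 VAR  (c) S = 5.883 VA  (d) PF = 0.9974 (leading)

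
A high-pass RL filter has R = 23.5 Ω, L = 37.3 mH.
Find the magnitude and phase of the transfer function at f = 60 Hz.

Step 1 — Angular frequency: ω = 2π·60 = 377 rad/s.
Step 2 — Transfer function: H(jω) = jωL/(R + jωL).
Step 3 — Numerator jωL = j·14.06; denominator R + jωL = 23.5 + j14.06.
Step 4 — H = 0.2637 + j0.4406.
Step 5 — Magnitude: |H| = 0.5135 (-5.8 dB); phase: φ = 59.1°.

|H| = 0.5135 (-5.8 dB), φ = 59.1°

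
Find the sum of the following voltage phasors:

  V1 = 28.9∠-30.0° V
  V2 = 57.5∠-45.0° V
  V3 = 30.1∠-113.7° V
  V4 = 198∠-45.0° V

Step 1 — Convert each phasor to rectangular form:
  V1 = 28.9·(cos(-30.0°) + j·sin(-30.0°)) = 25.03 - j14.45 V
  V2 = 57.5·(cos(-45.0°) + j·sin(-45.0°)) = 40.66 - j40.66 V
  V3 = 30.1·(cos(-113.7°) + j·sin(-113.7°)) = -12.1 - j27.56 V
  V4 = 198·(cos(-45.0°) + j·sin(-45.0°)) = 140 - j140 V
Step 2 — Sum components: V_total = 193.6 - j222.7 V.
Step 3 — Convert to polar: |V_total| = 295.1 V, ∠V_total = -49.0°.

V_total = 295.1∠-49.0° V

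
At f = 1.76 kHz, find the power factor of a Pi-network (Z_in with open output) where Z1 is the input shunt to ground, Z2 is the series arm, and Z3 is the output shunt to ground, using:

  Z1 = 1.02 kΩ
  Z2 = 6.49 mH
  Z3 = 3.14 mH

Step 1 — Angular frequency: ω = 2π·f = 2π·1760 = 1.106e+04 rad/s.
Step 2 — Component impedances:
  Z1: Z = R = 1020 Ω
  Z2: Z = jωL = j·1.106e+04·0.00649 = 0 + j71.77 Ω
  Z3: Z = jωL = j·1.106e+04·0.00314 = 0 + j34.72 Ω
Step 3 — With open output, the series arm Z2 and the output shunt Z3 appear in series to ground: Z2 + Z3 = 0 + j106.5 Ω.
Step 4 — Parallel with input shunt Z1: Z_in = Z1 || (Z2 + Z3) = 11 + j105.3 Ω = 105.9∠84.0° Ω.
Step 5 — Power factor: PF = cos(φ) = Re(Z)/|Z| = 10.998/105.92 = 0.1038.
Step 6 — Type: Im(Z) = 105.3 ⇒ lagging (phase φ = 84.0°).

PF = 0.1038 (lagging, φ = 84.0°)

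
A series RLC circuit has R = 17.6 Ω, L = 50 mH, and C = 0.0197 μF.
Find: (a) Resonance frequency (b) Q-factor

Step 1 — Resonance condition Im(Z)=0 gives ω₀ = 1/√(LC).
Step 2 — ω₀ = 1/√(0.05·1.97e-08) = 3.186e+04 rad/s.
Step 3 — f₀ = ω₀/(2π) = 5071 Hz.
Step 4 — Series Q: Q = ω₀L/R = 3.186e+04·0.05/17.6 = 90.52.

(a) f₀ = 5071 Hz  (b) Q = 90.52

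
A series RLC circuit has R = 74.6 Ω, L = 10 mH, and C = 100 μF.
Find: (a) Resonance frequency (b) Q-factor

Step 1 — Resonance condition Im(Z)=0 gives ω₀ = 1/√(LC).
Step 2 — ω₀ = 1/√(0.01·0.0001) = 1000 rad/s.
Step 3 — f₀ = ω₀/(2π) = 159.2 Hz.
Step 4 — Series Q: Q = ω₀L/R = 1000·0.01/74.6 = 0.134.

(a) f₀ = 159.2 Hz  (b) Q = 0.134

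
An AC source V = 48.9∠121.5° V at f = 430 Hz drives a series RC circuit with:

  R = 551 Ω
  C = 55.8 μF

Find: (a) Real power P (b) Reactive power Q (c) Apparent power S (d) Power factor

Step 1 — Angular frequency: ω = 2π·f = 2π·430 = 2702 rad/s.
Step 2 — Component impedances:
  R: Z = R = 551 Ω
  C: Z = 1/(jωC) = -j/(ω·C) = 0 - j6.633 Ω
Step 3 — Series combination: Z_total = R + C = 551 - j6.633 Ω = 551∠-0.7° Ω.
Step 4 — Source phasor: V = 48.9∠121.5° V = -25.55 + j41.69 V.
Step 5 — Current: I = V / Z = -0.04727 + j0.0751 A = 0.08874∠122.2° A.
Step 6 — Complex power: S = V·I* = 4.339 - j0.05224 VA.
Step 7 — Real power: P = Re(S) = 4.339 W.
Step 8 — Reactive power: Q = Im(S) = -0.05224 VAR.
Step 9 — Apparent power: |S| = 4.339 VA.
Step 10 — Power factor: PF = P/|S| = 0.9999 (leading).

(a) P = 4.339 W  (b) Q = -0.05224 VAR  (c) S = 4.339 VA  (d) PF = 0.9999 (leading)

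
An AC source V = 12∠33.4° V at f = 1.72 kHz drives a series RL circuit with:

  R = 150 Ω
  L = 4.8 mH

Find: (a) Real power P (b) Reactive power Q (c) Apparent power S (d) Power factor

Step 1 — Angular frequency: ω = 2π·f = 2π·1720 = 1.081e+04 rad/s.
Step 2 — Component impedances:
  R: Z = R = 150 Ω
  L: Z = jωL = j·1.081e+04·0.0048 = 0 + j51.87 Ω
Step 3 — Series combination: Z_total = R + L = 150 + j51.87 Ω = 158.7∠19.1° Ω.
Step 4 — Source phasor: V = 12∠33.4° V = 10.02 + j6.606 V.
Step 5 — Current: I = V / Z = 0.07326 + j0.0187 A = 0.07561∠14.3° A.
Step 6 — Complex power: S = V·I* = 0.8575 + j0.2965 VA.
Step 7 — Real power: P = Re(S) = 0.8575 W.
Step 8 — Reactive power: Q = Im(S) = 0.2965 VAR.
Step 9 — Apparent power: |S| = 0.9073 VA.
Step 10 — Power factor: PF = P/|S| = 0.9451 (lagging).

(a) P = 0.8575 W  (b) Q = 0.2965 VAR  (c) S = 0.9073 VA  (d) PF = 0.9451 (lagging)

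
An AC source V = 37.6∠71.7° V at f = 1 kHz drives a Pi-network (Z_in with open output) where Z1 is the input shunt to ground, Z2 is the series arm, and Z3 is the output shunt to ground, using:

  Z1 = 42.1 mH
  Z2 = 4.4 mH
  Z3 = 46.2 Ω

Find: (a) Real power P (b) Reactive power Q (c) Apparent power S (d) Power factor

Step 1 — Angular frequency: ω = 2π·f = 2π·1000 = 6283 rad/s.
Step 2 — Component impedances:
  Z1: Z = jωL = j·6283·0.0421 = 0 + j264.5 Ω
  Z2: Z = jωL = j·6283·0.0044 = 0 + j27.65 Ω
  Z3: Z = R = 46.2 Ω
Step 3 — With open output, the series arm Z2 and the output shunt Z3 appear in series to ground: Z2 + Z3 = 46.2 + j27.65 Ω.
Step 4 — Parallel with input shunt Z1: Z_in = Z1 || (Z2 + Z3) = 36.95 + j30.87 Ω = 48.15∠39.9° Ω.
Step 5 — Source phasor: V = 37.6∠71.7° V = 11.81 + j35.7 V.
Step 6 — Current: I = V / Z = 0.6636 + j0.4117 A = 0.7809∠31.8° A.
Step 7 — Complex power: S = V·I* = 22.53 + j18.83 VA.
Step 8 — Real power: P = Re(S) = 22.53 W.
Step 9 — Reactive power: Q = Im(S) = 18.83 VAR.
Step 10 — Apparent power: |S| = 29.36 VA.
Step 11 — Power factor: PF = P/|S| = 0.7674 (lagging).

(a) P = 22.53 W  (b) Q = 18.83 VAR  (c) S = 29.36 VA  (d) PF = 0.7674 (lagging)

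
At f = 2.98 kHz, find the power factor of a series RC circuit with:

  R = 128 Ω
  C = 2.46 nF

Step 1 — Angular frequency: ω = 2π·f = 2π·2980 = 1.872e+04 rad/s.
Step 2 — Component impedances:
  R: Z = R = 128 Ω
  C: Z = 1/(jωC) = -j/(ω·C) = 0 - j2.171e+04 Ω
Step 3 — Series combination: Z_total = R + C = 128 - j2.171e+04 Ω = 2.171e+04∠-89.7° Ω.
Step 4 — Power factor: PF = cos(φ) = Re(Z)/|Z| = 128/2.171e+04 = 0.005896.
Step 5 — Type: Im(Z) = -2.171e+04 ⇒ leading (phase φ = -89.7°).

PF = 0.005896 (leading, φ = -89.7°)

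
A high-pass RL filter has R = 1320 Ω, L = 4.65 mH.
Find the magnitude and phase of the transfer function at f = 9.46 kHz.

Step 1 — Angular frequency: ω = 2π·9460 = 5.944e+04 rad/s.
Step 2 — Transfer function: H(jω) = jωL/(R + jωL).
Step 3 — Numerator jωL = j·276.4; denominator R + jωL = 1320 + j276.4.
Step 4 — H = 0.042 + j0.2006.
Step 5 — Magnitude: |H| = 0.2049 (-13.8 dB); phase: φ = 78.2°.

|H| = 0.2049 (-13.8 dB), φ = 78.2°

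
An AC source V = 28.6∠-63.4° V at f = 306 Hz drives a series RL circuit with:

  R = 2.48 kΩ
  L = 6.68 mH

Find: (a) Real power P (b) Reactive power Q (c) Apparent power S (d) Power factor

Step 1 — Angular frequency: ω = 2π·f = 2π·306 = 1923 rad/s.
Step 2 — Component impedances:
  R: Z = R = 2480 Ω
  L: Z = jωL = j·1923·0.00668 = 0 + j12.84 Ω
Step 3 — Series combination: Z_total = R + L = 2480 + j12.84 Ω = 2480∠0.3° Ω.
Step 4 — Source phasor: V = 28.6∠-63.4° V = 12.81 - j25.57 V.
Step 5 — Current: I = V / Z = 0.00511 - j0.01034 A = 0.01153∠-63.7° A.
Step 6 — Complex power: S = V·I* = 0.3298 + j0.001708 VA.
Step 7 — Real power: P = Re(S) = 0.3298 W.
Step 8 — Reactive power: Q = Im(S) = 0.001708 VAR.
Step 9 — Apparent power: |S| = 0.3298 VA.
Step 10 — Power factor: PF = P/|S| = 1 (lagging).

(a) P = 0.3298 W  (b) Q = 0.001708 VAR  (c) S = 0.3298 VA  (d) PF = 1 (lagging)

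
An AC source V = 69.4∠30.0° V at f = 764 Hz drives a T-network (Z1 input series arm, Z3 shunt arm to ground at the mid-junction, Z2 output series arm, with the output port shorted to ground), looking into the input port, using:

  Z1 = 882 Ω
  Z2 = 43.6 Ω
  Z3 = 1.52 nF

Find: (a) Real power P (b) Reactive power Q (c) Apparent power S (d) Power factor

Step 1 — Angular frequency: ω = 2π·f = 2π·764 = 4800 rad/s.
Step 2 — Component impedances:
  Z1: Z = R = 882 Ω
  Z2: Z = R = 43.6 Ω
  Z3: Z = 1/(jωC) = -j/(ω·C) = 0 - j1.371e+05 Ω
Step 3 — With the output port shorted to ground, the output series arm Z2 runs from the junction to ground; the shunt arm Z3 also runs from the junction to ground. They appear in parallel: Z3 || Z2 = 43.6 - j0.01387 Ω.
Step 4 — Series with input arm Z1: Z_in = Z1 + (Z3 || Z2) = 925.6 - j0.01387 Ω = 925.6∠-0.0° Ω.
Step 5 — Source phasor: V = 69.4∠30.0° V = 60.1 + j34.7 V.
Step 6 — Current: I = V / Z = 0.06493 + j0.03749 A = 0.07498∠30.0° A.
Step 7 — Complex power: S = V·I* = 5.204 - j7.798e-05 VA.
Step 8 — Real power: P = Re(S) = 5.204 W.
Step 9 — Reactive power: Q = Im(S) = -7.798e-05 VAR.
Step 10 — Apparent power: |S| = 5.204 VA.
Step 11 — Power factor: PF = P/|S| = 1 (leading).

(a) P = 5.204 W  (b) Q = -7.798e-05 VAR  (c) S = 5.204 VA  (d) PF = 1 (leading)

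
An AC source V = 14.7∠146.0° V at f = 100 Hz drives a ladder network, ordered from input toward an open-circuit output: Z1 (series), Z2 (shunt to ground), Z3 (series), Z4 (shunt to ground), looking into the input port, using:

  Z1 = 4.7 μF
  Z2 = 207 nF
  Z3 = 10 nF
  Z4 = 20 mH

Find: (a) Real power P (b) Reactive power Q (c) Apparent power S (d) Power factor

Step 1 — Angular frequency: ω = 2π·f = 2π·100 = 628.3 rad/s.
Step 2 — Component impedances:
  Z1: Z = 1/(jωC) = -j/(ω·C) = 0 - j338.6 Ω
  Z2: Z = 1/(jωC) = -j/(ω·C) = 0 - j7689 Ω
  Z3: Z = 1/(jωC) = -j/(ω·C) = 0 - j1.592e+05 Ω
  Z4: Z = jωL = j·628.3·0.02 = 0 + j12.57 Ω
Step 3 — Ladder network (open output): work backward from the far end, alternating series and parallel combinations. Z_in = 0 - j7673 Ω = 7673∠-90.0° Ω.
Step 4 — Source phasor: V = 14.7∠146.0° V = -12.19 + j8.22 V.
Step 5 — Current: I = V / Z = -0.001071 - j0.001588 A = 0.001916∠-124.0° A.
Step 6 — Complex power: S = V·I* = 0 - j0.02816 VA.
Step 7 — Real power: P = Re(S) = 0 W.
Step 8 — Reactive power: Q = Im(S) = -0.02816 VAR.
Step 9 — Apparent power: |S| = 0.02816 VA.
Step 10 — Power factor: PF = P/|S| = 0 (leading).

(a) P = 0 W  (b) Q = -0.02816 VAR  (c) S = 0.02816 VA  (d) PF = 0 (leading)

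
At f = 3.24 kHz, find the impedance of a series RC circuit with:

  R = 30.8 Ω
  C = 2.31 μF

Step 1 — Angular frequency: ω = 2π·f = 2π·3240 = 2.036e+04 rad/s.
Step 2 — Component impedances:
  R: Z = R = 30.8 Ω
  C: Z = 1/(jωC) = -j/(ω·C) = 0 - j21.26 Ω
Step 3 — Series combination: Z_total = R + C = 30.8 - j21.26 Ω = 37.43∠-34.6° Ω.

Z = 30.8 - j21.26 Ω = 37.43∠-34.6° Ω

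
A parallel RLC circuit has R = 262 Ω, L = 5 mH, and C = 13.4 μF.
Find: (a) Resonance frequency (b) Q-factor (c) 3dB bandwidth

Step 1 — Resonance: ω₀ = 1/√(LC) = 1/√(0.005·1.34e-05) = 3863 rad/s.
Step 2 — f₀ = ω₀/(2π) = 614.9 Hz.
Step 3 — Parallel Q: Q = R/(ω₀L) = 262/(3863·0.005) = 13.56.
Step 4 — Bandwidth: Δω = ω₀/Q = 284.8 rad/s; BW = Δω/(2π) = 45.33 Hz.

(a) f₀ = 614.9 Hz  (b) Q = 13.56  (c) BW = 45.33 Hz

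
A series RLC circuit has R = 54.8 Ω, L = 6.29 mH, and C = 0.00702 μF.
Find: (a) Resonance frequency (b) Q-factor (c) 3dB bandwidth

Step 1 — Resonance condition Im(Z)=0 gives ω₀ = 1/√(LC).
Step 2 — ω₀ = 1/√(0.00629·7.02e-09) = 1.505e+05 rad/s.
Step 3 — f₀ = ω₀/(2π) = 2.395e+04 Hz.
Step 4 — Series Q: Q = ω₀L/R = 1.505e+05·0.00629/54.8 = 17.27.
Step 5 — 3dB bandwidth: Δω = ω₀/Q = 8712 rad/s; BW = Δω/(2π) = 1387 Hz.

(a) f₀ = 2.395e+04 Hz  (b) Q = 17.27  (c) BW = 1387 Hz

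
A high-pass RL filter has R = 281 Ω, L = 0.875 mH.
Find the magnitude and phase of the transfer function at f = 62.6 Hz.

Step 1 — Angular frequency: ω = 2π·62.6 = 393.3 rad/s.
Step 2 — Transfer function: H(jω) = jωL/(R + jωL).
Step 3 — Numerator jωL = j·0.3442; denominator R + jωL = 281 + j0.3442.
Step 4 — H = 1.5e-06 + j0.001225.
Step 5 — Magnitude: |H| = 0.001225 (-58.2 dB); phase: φ = 89.9°.

|H| = 0.001225 (-58.2 dB), φ = 89.9°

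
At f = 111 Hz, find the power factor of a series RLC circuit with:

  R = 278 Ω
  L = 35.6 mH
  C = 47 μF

Step 1 — Angular frequency: ω = 2π·f = 2π·111 = 697.4 rad/s.
Step 2 — Component impedances:
  R: Z = R = 278 Ω
  L: Z = jωL = j·697.4·0.0356 = 0 + j24.83 Ω
  C: Z = 1/(jωC) = -j/(ω·C) = 0 - j30.51 Ω
Step 3 — Series combination: Z_total = R + L + C = 278 - j5.678 Ω = 278.1∠-1.2° Ω.
Step 4 — Power factor: PF = cos(φ) = Re(Z)/|Z| = 278/278.06 = 0.9998.
Step 5 — Type: Im(Z) = -5.678 ⇒ leading (phase φ = -1.2°).

PF = 0.9998 (leading, φ = -1.2°)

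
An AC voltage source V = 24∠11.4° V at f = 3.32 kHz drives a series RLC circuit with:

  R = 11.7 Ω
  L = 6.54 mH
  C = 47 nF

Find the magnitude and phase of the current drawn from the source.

Step 1 — Angular frequency: ω = 2π·f = 2π·3320 = 2.086e+04 rad/s.
Step 2 — Component impedances:
  R: Z = R = 11.7 Ω
  L: Z = jωL = j·2.086e+04·0.00654 = 0 + j136.4 Ω
  C: Z = 1/(jωC) = -j/(ω·C) = 0 - j1020 Ω
Step 3 — Series combination: Z_total = R + L + C = 11.7 - j883.5 Ω = 883.6∠-89.2° Ω.
Step 4 — Source phasor: V = 24∠11.4° V = 23.53 + j4.744 V.
Step 5 — Ohm's law: I = V / Z_total = (23.53 + j4.744) / (11.7 - j883.5) = -0.005016 + j0.02669 A.
Step 6 — Convert to polar: |I| = 0.02716 A, ∠I = 100.6°.

I = 0.02716∠100.6° A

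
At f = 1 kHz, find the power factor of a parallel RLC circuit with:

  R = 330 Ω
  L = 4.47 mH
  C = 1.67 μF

Step 1 — Angular frequency: ω = 2π·f = 2π·1000 = 6283 rad/s.
Step 2 — Component impedances:
  R: Z = R = 330 Ω
  L: Z = jωL = j·6283·0.00447 = 0 + j28.09 Ω
  C: Z = 1/(jωC) = -j/(ω·C) = 0 - j95.3 Ω
Step 3 — Parallel combination: 1/Z_total = 1/R + 1/L + 1/C; Z_total = 4.736 + j39.25 Ω = 39.53∠83.1° Ω.
Step 4 — Power factor: PF = cos(φ) = Re(Z)/|Z| = 4.736/39.53 = 0.1198.
Step 5 — Type: Im(Z) = 39.25 ⇒ lagging (phase φ = 83.1°).

PF = 0.1198 (lagging, φ = 83.1°)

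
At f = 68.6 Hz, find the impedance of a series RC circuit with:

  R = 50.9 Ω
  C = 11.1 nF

Step 1 — Angular frequency: ω = 2π·f = 2π·68.6 = 431 rad/s.
Step 2 — Component impedances:
  R: Z = R = 50.9 Ω
  C: Z = 1/(jωC) = -j/(ω·C) = 0 - j2.09e+05 Ω
Step 3 — Series combination: Z_total = R + C = 50.9 - j2.09e+05 Ω = 2.09e+05∠-90.0° Ω.

Z = 50.9 - j2.09e+05 Ω = 2.09e+05∠-90.0° Ω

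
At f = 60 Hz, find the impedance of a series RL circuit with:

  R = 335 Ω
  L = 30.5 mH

Step 1 — Angular frequency: ω = 2π·f = 2π·60 = 377 rad/s.
Step 2 — Component impedances:
  R: Z = R = 335 Ω
  L: Z = jωL = j·377·0.0305 = 0 + j11.5 Ω
Step 3 — Series combination: Z_total = R + L = 335 + j11.5 Ω = 335.2∠2.0° Ω.

Z = 335 + j11.5 Ω = 335.2∠2.0° Ω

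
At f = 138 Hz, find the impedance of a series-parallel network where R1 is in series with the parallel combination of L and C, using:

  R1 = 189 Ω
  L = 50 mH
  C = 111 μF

Step 1 — Angular frequency: ω = 2π·f = 2π·138 = 867.1 rad/s.
Step 2 — Component impedances:
  R1: Z = R = 189 Ω
  L: Z = jωL = j·867.1·0.05 = 0 + j43.35 Ω
  C: Z = 1/(jωC) = -j/(ω·C) = 0 - j10.39 Ω
Step 3 — Parallel branch: L || C = 1/(1/L + 1/C) = 0 - j13.66 Ω.
Step 4 — Series with R1: Z_total = R1 + (L || C) = 189 - j13.66 Ω = 189.5∠-4.1° Ω.

Z = 189 - j13.66 Ω = 189.5∠-4.1° Ω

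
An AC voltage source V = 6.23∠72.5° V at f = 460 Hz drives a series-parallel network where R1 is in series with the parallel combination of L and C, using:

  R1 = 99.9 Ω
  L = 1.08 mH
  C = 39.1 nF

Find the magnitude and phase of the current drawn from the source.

Step 1 — Angular frequency: ω = 2π·f = 2π·460 = 2890 rad/s.
Step 2 — Component impedances:
  R1: Z = R = 99.9 Ω
  L: Z = jωL = j·2890·0.00108 = 0 + j3.121 Ω
  C: Z = 1/(jωC) = -j/(ω·C) = 0 - j8849 Ω
Step 3 — Parallel branch: L || C = 1/(1/L + 1/C) = 0 + j3.123 Ω.
Step 4 — Series with R1: Z_total = R1 + (L || C) = 99.9 + j3.123 Ω = 99.95∠1.8° Ω.
Step 5 — Source phasor: V = 6.23∠72.5° V = 1.873 + j5.942 V.
Step 6 — Ohm's law: I = V / Z_total = (1.873 + j5.942) / (99.9 + j3.123) = 0.02059 + j0.05883 A.
Step 7 — Convert to polar: |I| = 0.06233 A, ∠I = 70.7°.

I = 0.06233∠70.7° A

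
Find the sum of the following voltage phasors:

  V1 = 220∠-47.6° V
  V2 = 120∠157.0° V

Step 1 — Convert each phasor to rectangular form:
  V1 = 220·(cos(-47.6°) + j·sin(-47.6°)) = 148.3 - j162.5 V
  V2 = 120·(cos(157.0°) + j·sin(157.0°)) = -110.5 + j46.89 V
Step 2 — Sum components: V_total = 37.89 - j115.6 V.
Step 3 — Convert to polar: |V_total| = 121.6 V, ∠V_total = -71.9°.

V_total = 121.6∠-71.9° V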